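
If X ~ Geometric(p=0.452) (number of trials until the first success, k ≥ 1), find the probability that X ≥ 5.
0.090182

We have X ~ Geometric(p=0.452) (number of trials until the first success, k ≥ 1).

For discrete distributions, P(X ≥ 5) = 1 - P(X ≤ 4).

P(X ≤ 4) = 0.909818
P(X ≥ 5) = 1 - 0.909818 = 0.090182

So there's approximately a 9.0% chance that X is at least 5.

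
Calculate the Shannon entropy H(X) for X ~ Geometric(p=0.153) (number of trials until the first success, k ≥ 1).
2.7966 nats

We have X ~ Geometric(p=0.153) (number of trials until the first success, k ≥ 1).

The Shannon entropy measures the uncertainty or information content of the distribution.

For a Geometric distribution with p=0.153 (number of trials until the first success, k ≥ 1):
H(X) = 2.7966 nats

(In bits, this would be 4.0346 bits.)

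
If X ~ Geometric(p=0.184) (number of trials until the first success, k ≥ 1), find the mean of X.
5.4348

We have X ~ Geometric(p=0.184) (number of trials until the first success, k ≥ 1).

For a Geometric distribution with p=0.184 (number of trials until the first success, k ≥ 1):
E[X] = 5.4348

This is the expected (average) value of X.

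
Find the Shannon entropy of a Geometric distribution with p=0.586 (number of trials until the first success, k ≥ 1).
1.1575 nats

We have X ~ Geometric(p=0.586) (number of trials until the first success, k ≥ 1).

The Shannon entropy measures the uncertainty or information content of the distribution.

For a Geometric distribution with p=0.586 (number of trials until the first success, k ≥ 1):
H(X) = 1.1575 nats

(In bits, this would be 1.6699 bits.)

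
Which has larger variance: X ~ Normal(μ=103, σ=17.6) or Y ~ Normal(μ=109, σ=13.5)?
X has larger variance (309.7600 > 182.2500)

Compute the variance for each distribution:

X ~ Normal(μ=103, σ=17.6):
Var(X) = 309.7600

Y ~ Normal(μ=109, σ=13.5):
Var(Y) = 182.2500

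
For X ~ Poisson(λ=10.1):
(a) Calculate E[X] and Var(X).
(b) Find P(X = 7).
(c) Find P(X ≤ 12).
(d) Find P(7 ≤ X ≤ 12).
(a) E[X] = 10.1000, Var(X) = 10.1000
(b) P(X = 7) = 0.087387
(c) P(X ≤ 12) = 0.781985
(d) P(7 ≤ X ≤ 12) = 0.658024

We have X ~ Poisson(λ=10.1).

(a) Moments:
E[X] = 10.1000
Var(X) = 10.1000
σ = √Var(X) = 3.1780

(b) Point probability using PMF:
P(X = 7) = 0.087387

(c) Cumulative probability using CDF:
P(X ≤ 12) = F(12) = 0.781985

(d) Range probability:
P(7 ≤ X ≤ 12) = P(X ≤ 12) - P(X ≤ 6)
                   = F(12) - F(6)
                   = 0.781985 - 0.123961
                   = 0.658024

This means approximately 65.8% of outcomes fall in the interval [7, 12].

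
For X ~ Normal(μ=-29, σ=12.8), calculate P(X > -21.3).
0.273733

We have X ~ Normal(μ=-29, σ=12.8).

P(X > -21.3) = 1 - P(X ≤ -21.3)
                = 1 - F(-21.3)
                = 1 - 0.726267
                = 0.273733

So there's approximately a 27.4% chance that X exceeds -21.3.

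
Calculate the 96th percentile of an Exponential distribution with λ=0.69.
4.6650

We have X ~ Exponential(λ=0.69).

We want to find x such that P(X ≤ x) = 0.96.

This is the 96th percentile, which means 96% of values fall below this point.

Using the inverse CDF (quantile function):
x = F⁻¹(0.96) = 4.6650

Verification: P(X ≤ 4.6650) = 0.96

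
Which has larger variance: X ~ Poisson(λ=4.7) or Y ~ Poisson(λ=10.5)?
Y has larger variance (10.5000 > 4.7000)

Compute the variance for each distribution:

X ~ Poisson(λ=4.7):
Var(X) = 4.7000

Y ~ Poisson(λ=10.5):
Var(Y) = 10.5000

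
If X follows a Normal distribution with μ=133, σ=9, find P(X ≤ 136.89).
0.667210

We have X ~ Normal(μ=133, σ=9).

The CDF gives us P(X ≤ k).

Using the CDF:
P(X ≤ 136.89) = 0.667210

This means there's approximately a 66.7% chance that X is at most 136.89.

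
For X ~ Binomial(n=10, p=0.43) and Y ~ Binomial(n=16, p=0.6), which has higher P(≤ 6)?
X has higher probability (P(X ≤ 6) = 0.9194 > P(Y ≤ 6) = 0.0583)

Compute P(≤ 6) for each distribution:

X ~ Binomial(n=10, p=0.43):
P(X ≤ 6) = 0.9194

Y ~ Binomial(n=16, p=0.6):
P(Y ≤ 6) = 0.0583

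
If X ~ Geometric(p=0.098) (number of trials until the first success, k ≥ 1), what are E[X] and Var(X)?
E[X] = 10.2041, Var(X) = 93.9192

We have X ~ Geometric(p=0.098) (number of trials until the first success, k ≥ 1).

For a Geometric distribution with p=0.098 (number of trials until the first success, k ≥ 1):

Expected value:
E[X] = 10.2041

Variance:
Var(X) = 93.9192

Standard deviation:
σ = √Var(X) = 9.6912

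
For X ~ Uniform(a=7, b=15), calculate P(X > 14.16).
0.105000

We have X ~ Uniform(a=7, b=15).

P(X > 14.16) = 1 - P(X ≤ 14.16)
                = 1 - F(14.16)
                = 1 - 0.895000
                = 0.105000

So there's approximately a 10.5% chance that X exceeds 14.16.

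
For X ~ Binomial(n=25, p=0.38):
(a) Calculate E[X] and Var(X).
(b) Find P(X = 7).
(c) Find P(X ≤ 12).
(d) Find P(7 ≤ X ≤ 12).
(a) E[X] = 9.5000, Var(X) = 5.8900
(b) P(X = 7) = 0.100788
(c) P(X ≤ 12) = 0.890677
(d) P(7 ≤ X ≤ 12) = 0.784668

We have X ~ Binomial(n=25, p=0.38).

(a) Moments:
E[X] = 9.5000
Var(X) = 5.8900
σ = √Var(X) = 2.4269

(b) Point probability using PMF:
P(X = 7) = 0.100788

(c) Cumulative probability using CDF:
P(X ≤ 12) = F(12) = 0.890677

(d) Range probability:
P(7 ≤ X ≤ 12) = P(X ≤ 12) - P(X ≤ 6)
                   = F(12) - F(6)
                   = 0.890677 - 0.106009
                   = 0.784668

This means approximately 78.5% of outcomes fall in the interval [7, 12].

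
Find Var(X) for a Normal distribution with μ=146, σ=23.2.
538.2400

We have X ~ Normal(μ=146, σ=23.2).

For a Normal distribution with μ=146, σ=23.2:
Var(X) = 538.2400

The variance measures the spread of the distribution around the mean.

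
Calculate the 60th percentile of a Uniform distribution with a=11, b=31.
23.0000

We have X ~ Uniform(a=11, b=31).

We want to find x such that P(X ≤ x) = 0.6.

This is the 60th percentile, which means 60% of values fall below this point.

Using the inverse CDF (quantile function):
x = F⁻¹(0.6) = 23.0000

Verification: P(X ≤ 23.0000) = 0.6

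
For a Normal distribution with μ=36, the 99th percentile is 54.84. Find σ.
σ = 8.0985

For X ~ Normal(μ, σ), the p-th percentile satisfies x = μ + z_p × σ,
where z_p = Φ⁻¹(p) is the standard normal quantile.

Step 1: z_{0.99} = Φ⁻¹(0.99) = 2.3263

Step 2: Solve for σ:
54.84 = 36 + 2.3263 × σ
σ = (54.84 - 36) / 2.3263
σ = 18.84 / 2.3263
σ = 8.0985

Verification: μ + z × σ = 36 + 2.3263 × 8.0985 = 54.84 ✓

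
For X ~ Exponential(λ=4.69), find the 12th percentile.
0.0273

We have X ~ Exponential(λ=4.69).

We want to find x such that P(X ≤ x) = 0.12.

This is the 12th percentile, which means 12% of values fall below this point.

Using the inverse CDF (quantile function):
x = F⁻¹(0.12) = 0.0273

Verification: P(X ≤ 0.0273) = 0.12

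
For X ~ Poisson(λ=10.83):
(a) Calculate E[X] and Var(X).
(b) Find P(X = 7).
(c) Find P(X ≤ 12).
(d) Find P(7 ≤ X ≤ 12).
(a) E[X] = 10.8300, Var(X) = 10.8300
(b) P(X = 7) = 0.068637
(c) P(X ≤ 12) = 0.707148
(d) P(7 ≤ X ≤ 12) = 0.621272

We have X ~ Poisson(λ=10.83).

(a) Moments:
E[X] = 10.8300
Var(X) = 10.8300
σ = √Var(X) = 3.2909

(b) Point probability using PMF:
P(X = 7) = 0.068637

(c) Cumulative probability using CDF:
P(X ≤ 12) = F(12) = 0.707148

(d) Range probability:
P(7 ≤ X ≤ 12) = P(X ≤ 12) - P(X ≤ 6)
                   = F(12) - F(6)
                   = 0.707148 - 0.085876
                   = 0.621272

This means approximately 62.1% of outcomes fall in the interval [7, 12].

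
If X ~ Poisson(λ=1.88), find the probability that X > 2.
0.290883

We have X ~ Poisson(λ=1.88).

P(X > 2) = 1 - P(X ≤ 2)
                = 1 - F(2)
                = 1 - 0.709117
                = 0.290883

So there's approximately a 29.1% chance that X exceeds 2.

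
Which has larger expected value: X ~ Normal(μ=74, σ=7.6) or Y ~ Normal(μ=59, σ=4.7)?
X has larger mean (74.0000 > 59.0000)

Compute the expected value for each distribution:

X ~ Normal(μ=74, σ=7.6):
E[X] = 74.0000

Y ~ Normal(μ=59, σ=4.7):
E[Y] = 59.0000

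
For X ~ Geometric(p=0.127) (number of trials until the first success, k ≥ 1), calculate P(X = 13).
0.024887

We have X ~ Geometric(p=0.127) (number of trials until the first success, k ≥ 1).

For a Geometric distribution, the PMF gives us the probability of each outcome.

Using the PMF formula:
P(X = 13) = 0.024887

Rounded to 4 decimal places: 0.0249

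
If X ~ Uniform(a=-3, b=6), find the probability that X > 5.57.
0.047778

We have X ~ Uniform(a=-3, b=6).

P(X > 5.57) = 1 - P(X ≤ 5.57)
                = 1 - F(5.57)
                = 1 - 0.952222
                = 0.047778

So there's approximately a 4.8% chance that X exceeds 5.57.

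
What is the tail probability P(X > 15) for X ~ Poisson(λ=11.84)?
0.144235

We have X ~ Poisson(λ=11.84).

P(X > 15) = 1 - P(X ≤ 15)
                = 1 - F(15)
                = 1 - 0.855765
                = 0.144235

So there's approximately a 14.4% chance that X exceeds 15.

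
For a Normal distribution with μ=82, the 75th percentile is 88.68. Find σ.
σ = 9.9038

For X ~ Normal(μ, σ), the p-th percentile satisfies x = μ + z_p × σ,
where z_p = Φ⁻¹(p) is the standard normal quantile.

Step 1: z_{0.75} = Φ⁻¹(0.75) = 0.6745

Step 2: Solve for σ:
88.68 = 82 + 0.6745 × σ
σ = (88.68 - 82) / 0.6745
σ = 6.68 / 0.6745
σ = 9.9038

Verification: μ + z × σ = 82 + 0.6745 × 9.9038 = 88.68 ✓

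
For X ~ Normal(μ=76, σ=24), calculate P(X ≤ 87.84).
0.689111

We have X ~ Normal(μ=76, σ=24).

The CDF gives us P(X ≤ k).

Using the CDF:
P(X ≤ 87.84) = 0.689111

This means there's approximately a 68.9% chance that X is at most 87.84.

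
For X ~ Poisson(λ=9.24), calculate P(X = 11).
0.101942

We have X ~ Poisson(λ=9.24).

For a Poisson distribution, the PMF gives us the probability of each outcome.

Using the PMF formula:
P(X = 11) = 0.101942

Rounded to 4 decimal places: 0.1019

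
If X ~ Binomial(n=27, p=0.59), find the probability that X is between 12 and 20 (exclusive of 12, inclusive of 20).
0.875667

We have X ~ Binomial(n=27, p=0.59).

To find P(12 < X ≤ 20), we use:
P(12 < X ≤ 20) = P(X ≤ 20) - P(X ≤ 12)
                 = F(20) - F(12)
                 = 0.966400 - 0.090733
                 = 0.875667

So there's approximately a 87.6% chance that X falls in this range.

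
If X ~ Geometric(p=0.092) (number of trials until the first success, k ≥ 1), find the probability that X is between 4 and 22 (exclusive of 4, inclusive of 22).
0.560098

We have X ~ Geometric(p=0.092) (number of trials until the first success, k ≥ 1).

To find P(4 < X ≤ 22), we use:
P(4 < X ≤ 22) = P(X ≤ 22) - P(X ≤ 4)
                 = F(22) - F(4)
                 = 0.880357 - 0.320259
                 = 0.560098

So there's approximately a 56.0% chance that X falls in this range.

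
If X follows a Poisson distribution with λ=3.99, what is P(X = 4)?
0.195364

We have X ~ Poisson(λ=3.99).

For a Poisson distribution, the PMF gives us the probability of each outcome.

Using the PMF formula:
P(X = 4) = 0.195364

Rounded to 4 decimal places: 0.1954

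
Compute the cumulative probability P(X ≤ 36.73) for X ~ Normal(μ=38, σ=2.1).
0.272669

We have X ~ Normal(μ=38, σ=2.1).

The CDF gives us P(X ≤ k).

Using the CDF:
P(X ≤ 36.73) = 0.272669

This means there's approximately a 27.3% chance that X is at most 36.73.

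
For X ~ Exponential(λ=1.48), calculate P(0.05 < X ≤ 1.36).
0.795058

We have X ~ Exponential(λ=1.48).

To find P(0.05 < X ≤ 1.36), we use:
P(0.05 < X ≤ 1.36) = P(X ≤ 1.36) - P(X ≤ 0.05)
                 = F(1.36) - F(0.05)
                 = 0.866386 - 0.071328
                 = 0.795058

So there's approximately a 79.5% chance that X falls in this range.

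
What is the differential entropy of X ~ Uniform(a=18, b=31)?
2.5649 nats

We have X ~ Uniform(a=18, b=31).

The differential entropy measures the uncertainty or information content of the distribution.

For a Uniform distribution with a=18, b=31:
h(X) = 2.5649 nats

(In bits, this would be 3.7004 bits.)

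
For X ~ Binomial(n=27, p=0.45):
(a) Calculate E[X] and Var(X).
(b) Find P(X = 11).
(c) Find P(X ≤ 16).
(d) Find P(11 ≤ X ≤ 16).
(a) E[X] = 12.1500, Var(X) = 6.6825
(b) P(X = 11) = 0.140071
(c) P(X ≤ 16) = 0.953553
(d) P(11 ≤ X ≤ 16) = 0.690209

We have X ~ Binomial(n=27, p=0.45).

(a) Moments:
E[X] = 12.1500
Var(X) = 6.6825
σ = √Var(X) = 2.5851

(b) Point probability using PMF:
P(X = 11) = 0.140071

(c) Cumulative probability using CDF:
P(X ≤ 16) = F(16) = 0.953553

(d) Range probability:
P(11 ≤ X ≤ 16) = P(X ≤ 16) - P(X ≤ 10)
                   = F(16) - F(10)
                   = 0.953553 - 0.263344
                   = 0.690209

This means approximately 69.0% of outcomes fall in the interval [11, 16].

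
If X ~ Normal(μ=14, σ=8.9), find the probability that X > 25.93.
0.090050

We have X ~ Normal(μ=14, σ=8.9).

P(X > 25.93) = 1 - P(X ≤ 25.93)
                = 1 - F(25.93)
                = 1 - 0.909950
                = 0.090050

So there's approximately a 9.0% chance that X exceeds 25.93.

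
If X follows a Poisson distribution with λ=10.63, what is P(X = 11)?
0.118621

We have X ~ Poisson(λ=10.63).

For a Poisson distribution, the PMF gives us the probability of each outcome.

Using the PMF formula:
P(X = 11) = 0.118621

Rounded to 4 decimal places: 0.1186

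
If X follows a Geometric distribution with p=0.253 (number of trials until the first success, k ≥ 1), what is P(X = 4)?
0.105459

We have X ~ Geometric(p=0.253) (number of trials until the first success, k ≥ 1).

For a Geometric distribution, the PMF gives us the probability of each outcome.

Using the PMF formula:
P(X = 4) = 0.105459

Rounded to 4 decimal places: 0.1055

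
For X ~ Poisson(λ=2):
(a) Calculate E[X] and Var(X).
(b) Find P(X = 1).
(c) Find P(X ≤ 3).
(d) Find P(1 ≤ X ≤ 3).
(a) E[X] = 2.0000, Var(X) = 2.0000
(b) P(X = 1) = 0.270671
(c) P(X ≤ 3) = 0.857123
(d) P(1 ≤ X ≤ 3) = 0.721788

We have X ~ Poisson(λ=2).

(a) Moments:
E[X] = 2.0000
Var(X) = 2.0000
σ = √Var(X) = 1.4142

(b) Point probability using PMF:
P(X = 1) = 0.270671

(c) Cumulative probability using CDF:
P(X ≤ 3) = F(3) = 0.857123

(d) Range probability:
P(1 ≤ X ≤ 3) = P(X ≤ 3) - P(X ≤ 0)
                   = F(3) - F(0)
                   = 0.857123 - 0.135335
                   = 0.721788

This means approximately 72.2% of outcomes fall in the interval [1, 3].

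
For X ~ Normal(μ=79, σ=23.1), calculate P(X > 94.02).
0.257776

We have X ~ Normal(μ=79, σ=23.1).

P(X > 94.02) = 1 - P(X ≤ 94.02)
                = 1 - F(94.02)
                = 1 - 0.742224
                = 0.257776

So there's approximately a 25.8% chance that X exceeds 94.02.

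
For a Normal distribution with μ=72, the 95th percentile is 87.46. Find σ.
σ = 9.3990

For X ~ Normal(μ, σ), the p-th percentile satisfies x = μ + z_p × σ,
where z_p = Φ⁻¹(p) is the standard normal quantile.

Step 1: z_{0.95} = Φ⁻¹(0.95) = 1.6449

Step 2: Solve for σ:
87.46 = 72 + 1.6449 × σ
σ = (87.46 - 72) / 1.6449
σ = 15.46 / 1.6449
σ = 9.3990

Verification: μ + z × σ = 72 + 1.6449 × 9.3990 = 87.46 ✓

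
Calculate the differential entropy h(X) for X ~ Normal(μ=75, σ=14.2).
4.0722 nats

We have X ~ Normal(μ=75, σ=14.2).

The differential entropy measures the uncertainty or information content of the distribution.

For a Normal distribution with μ=75, σ=14.2:
h(X) = 4.0722 nats

(In bits, this would be 5.8749 bits.)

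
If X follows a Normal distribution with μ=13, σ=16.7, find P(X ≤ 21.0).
0.684046

We have X ~ Normal(μ=13, σ=16.7).

The CDF gives us P(X ≤ k).

Using the CDF:
P(X ≤ 21.0) = 0.684046

This means there's approximately a 68.4% chance that X is at most 21.0.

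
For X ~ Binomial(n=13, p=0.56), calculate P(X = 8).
0.205280

We have X ~ Binomial(n=13, p=0.56).

For a Binomial distribution, the PMF gives us the probability of each outcome.

Using the PMF formula:
P(X = 8) = 0.205280

Rounded to 4 decimal places: 0.2053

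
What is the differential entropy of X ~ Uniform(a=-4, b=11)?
2.7081 nats

We have X ~ Uniform(a=-4, b=11).

The differential entropy measures the uncertainty or information content of the distribution.

For a Uniform distribution with a=-4, b=11:
h(X) = 2.7081 nats

(In bits, this would be 3.9069 bits.)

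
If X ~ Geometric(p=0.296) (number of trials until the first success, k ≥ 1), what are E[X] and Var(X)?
E[X] = 3.3784, Var(X) = 8.0351

We have X ~ Geometric(p=0.296) (number of trials until the first success, k ≥ 1).

For a Geometric distribution with p=0.296 (number of trials until the first success, k ≥ 1):

Expected value:
E[X] = 3.3784

Variance:
Var(X) = 8.0351

Standard deviation:
σ = √Var(X) = 2.8346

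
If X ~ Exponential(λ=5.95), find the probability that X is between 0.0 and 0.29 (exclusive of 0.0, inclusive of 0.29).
0.821916

We have X ~ Exponential(λ=5.95).

To find P(0.0 < X ≤ 0.29), we use:
P(0.0 < X ≤ 0.29) = P(X ≤ 0.29) - P(X ≤ 0.0)
                 = F(0.29) - F(0.0)
                 = 0.821916 - 0.000000
                 = 0.821916

So there's approximately a 82.2% chance that X falls in this range.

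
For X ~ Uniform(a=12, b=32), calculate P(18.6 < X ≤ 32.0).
0.670000

We have X ~ Uniform(a=12, b=32).

To find P(18.6 < X ≤ 32.0), we use:
P(18.6 < X ≤ 32.0) = P(X ≤ 32.0) - P(X ≤ 18.6)
                 = F(32.0) - F(18.6)
                 = 1.000000 - 0.330000
                 = 0.670000

So there's approximately a 67.0% chance that X falls in this range.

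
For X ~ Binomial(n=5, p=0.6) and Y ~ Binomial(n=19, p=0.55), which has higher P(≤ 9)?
X has higher probability (P(X ≤ 9) = 1.0000 > P(Y ≤ 9) = 0.3290)

Compute P(≤ 9) for each distribution:

X ~ Binomial(n=5, p=0.6):
P(X ≤ 9) = 1.0000

Y ~ Binomial(n=19, p=0.55):
P(Y ≤ 9) = 0.3290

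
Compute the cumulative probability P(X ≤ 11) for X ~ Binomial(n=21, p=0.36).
0.960968

We have X ~ Binomial(n=21, p=0.36).

The CDF gives us P(X ≤ k).

Using the CDF:
P(X ≤ 11) = 0.960968

This means there's approximately a 96.1% chance that X is at most 11.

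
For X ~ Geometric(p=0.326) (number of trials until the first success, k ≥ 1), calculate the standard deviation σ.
2.5183

We have X ~ Geometric(p=0.326) (number of trials until the first success, k ≥ 1).

For a Geometric distribution with p=0.326 (number of trials until the first success, k ≥ 1):
σ = √Var(X) = 2.5183

The standard deviation is the square root of the variance.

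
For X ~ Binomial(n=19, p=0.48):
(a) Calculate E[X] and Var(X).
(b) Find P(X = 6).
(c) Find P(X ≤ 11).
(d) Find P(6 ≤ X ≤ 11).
(a) E[X] = 9.1200, Var(X) = 4.7424
(b) P(X = 6) = 0.067449
(c) P(X ≤ 11) = 0.862792
(d) P(6 ≤ X ≤ 11) = 0.816446

We have X ~ Binomial(n=19, p=0.48).

(a) Moments:
E[X] = 9.1200
Var(X) = 4.7424
σ = √Var(X) = 2.1777

(b) Point probability using PMF:
P(X = 6) = 0.067449

(c) Cumulative probability using CDF:
P(X ≤ 11) = F(11) = 0.862792

(d) Range probability:
P(6 ≤ X ≤ 11) = P(X ≤ 11) - P(X ≤ 5)
                   = F(11) - F(5)
                   = 0.862792 - 0.046346
                   = 0.816446

This means approximately 81.6% of outcomes fall in the interval [6, 11].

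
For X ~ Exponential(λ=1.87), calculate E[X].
0.5348

We have X ~ Exponential(λ=1.87).

For an Exponential distribution with λ=1.87:
E[X] = 0.5348

This is the expected (average) value of X.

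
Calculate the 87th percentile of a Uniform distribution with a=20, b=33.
31.3100

We have X ~ Uniform(a=20, b=33).

We want to find x such that P(X ≤ x) = 0.87.

This is the 87th percentile, which means 87% of values fall below this point.

Using the inverse CDF (quantile function):
x = F⁻¹(0.87) = 31.3100

Verification: P(X ≤ 31.3100) = 0.87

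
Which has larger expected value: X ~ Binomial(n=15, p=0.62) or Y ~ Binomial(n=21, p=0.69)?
Y has larger mean (14.4900 > 9.3000)

Compute the expected value for each distribution:

X ~ Binomial(n=15, p=0.62):
E[X] = 9.3000

Y ~ Binomial(n=21, p=0.69):
E[Y] = 14.4900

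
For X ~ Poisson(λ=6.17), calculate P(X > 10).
0.050046

We have X ~ Poisson(λ=6.17).

P(X > 10) = 1 - P(X ≤ 10)
                = 1 - F(10)
                = 1 - 0.949954
                = 0.050046

So there's approximately a 5.0% chance that X exceeds 10.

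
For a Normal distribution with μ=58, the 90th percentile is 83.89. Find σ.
σ = 20.2021

For X ~ Normal(μ, σ), the p-th percentile satisfies x = μ + z_p × σ,
where z_p = Φ⁻¹(p) is the standard normal quantile.

Step 1: z_{0.9} = Φ⁻¹(0.9) = 1.2816

Step 2: Solve for σ:
83.89 = 58 + 1.2816 × σ
σ = (83.89 - 58) / 1.2816
σ = 25.89 / 1.2816
σ = 20.2021

Verification: μ + z × σ = 58 + 1.2816 × 20.2021 = 83.89 ✓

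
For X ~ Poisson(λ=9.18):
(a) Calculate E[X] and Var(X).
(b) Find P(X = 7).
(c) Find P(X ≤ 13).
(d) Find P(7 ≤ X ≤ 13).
(a) E[X] = 9.1800, Var(X) = 9.1800
(b) P(X = 7) = 0.112369
(c) P(X ≤ 13) = 0.916717
(d) P(7 ≤ X ≤ 13) = 0.725844

We have X ~ Poisson(λ=9.18).

(a) Moments:
E[X] = 9.1800
Var(X) = 9.1800
σ = √Var(X) = 3.0299

(b) Point probability using PMF:
P(X = 7) = 0.112369

(c) Cumulative probability using CDF:
P(X ≤ 13) = F(13) = 0.916717

(d) Range probability:
P(7 ≤ X ≤ 13) = P(X ≤ 13) - P(X ≤ 6)
                   = F(13) - F(6)
                   = 0.916717 - 0.190873
                   = 0.725844

This means approximately 72.6% of outcomes fall in the interval [7, 13].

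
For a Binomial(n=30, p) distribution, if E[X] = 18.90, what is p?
p = 0.63

For a Binomial(n, p) distribution:
E[X] = n × p

Given n = 30 and E[X] = 18.90:
18.90 = 30 × p
p = 18.90 / 30 = 0.63

Verification: Binomial(30, 0.63) has E[X] = 18.90 ✓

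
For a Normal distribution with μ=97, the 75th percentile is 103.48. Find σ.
σ = 9.6073

For X ~ Normal(μ, σ), the p-th percentile satisfies x = μ + z_p × σ,
where z_p = Φ⁻¹(p) is the standard normal quantile.

Step 1: z_{0.75} = Φ⁻¹(0.75) = 0.6745

Step 2: Solve for σ:
103.48 = 97 + 0.6745 × σ
σ = (103.48 - 97) / 0.6745
σ = 6.48 / 0.6745
σ = 9.6073

Verification: μ + z × σ = 97 + 0.6745 × 9.6073 = 103.48 ✓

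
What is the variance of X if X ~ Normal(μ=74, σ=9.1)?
82.8100

We have X ~ Normal(μ=74, σ=9.1).

For a Normal distribution with μ=74, σ=9.1:
Var(X) = 82.8100

The variance measures the spread of the distribution around the mean.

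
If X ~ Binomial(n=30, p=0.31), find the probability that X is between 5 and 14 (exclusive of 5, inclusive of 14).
0.915659

We have X ~ Binomial(n=30, p=0.31).

To find P(5 < X ≤ 14), we use:
P(5 < X ≤ 14) = P(X ≤ 14) - P(X ≤ 5)
                 = F(14) - F(5)
                 = 0.977072 - 0.061413
                 = 0.915659

So there's approximately a 91.6% chance that X falls in this range.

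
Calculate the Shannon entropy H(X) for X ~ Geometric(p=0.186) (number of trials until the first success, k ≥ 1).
2.5826 nats

We have X ~ Geometric(p=0.186) (number of trials until the first success, k ≥ 1).

The Shannon entropy measures the uncertainty or information content of the distribution.

For a Geometric distribution with p=0.186 (number of trials until the first success, k ≥ 1):
H(X) = 2.5826 nats

(In bits, this would be 3.7260 bits.)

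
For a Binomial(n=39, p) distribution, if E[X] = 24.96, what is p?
p = 0.64

For a Binomial(n, p) distribution:
E[X] = n × p

Given n = 39 and E[X] = 24.96:
24.96 = 39 × p
p = 24.96 / 39 = 0.64

Verification: Binomial(39, 0.64) has E[X] = 24.96 ✓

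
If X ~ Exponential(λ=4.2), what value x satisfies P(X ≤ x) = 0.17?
0.0444

We have X ~ Exponential(λ=4.2).

We want to find x such that P(X ≤ x) = 0.17.

This is the 17th percentile, which means 17% of values fall below this point.

Using the inverse CDF (quantile function):
x = F⁻¹(0.17) = 0.0444

Verification: P(X ≤ 0.0444) = 0.17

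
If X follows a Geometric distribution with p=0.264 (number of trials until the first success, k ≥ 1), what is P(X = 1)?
0.264000

We have X ~ Geometric(p=0.264) (number of trials until the first success, k ≥ 1).

For a Geometric distribution, the PMF gives us the probability of each outcome.

Using the PMF formula:
P(X = 1) = 0.264000

Rounded to 4 decimal places: 0.2640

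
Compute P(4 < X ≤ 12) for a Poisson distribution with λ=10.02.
0.760780

We have X ~ Poisson(λ=10.02).

To find P(4 < X ≤ 12), we use:
P(4 < X ≤ 12) = P(X ≤ 12) - P(X ≤ 4)
                 = F(12) - F(4)
                 = 0.789657 - 0.028877
                 = 0.760780

So there's approximately a 76.1% chance that X falls in this range.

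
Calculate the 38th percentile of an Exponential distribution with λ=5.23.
0.0914

We have X ~ Exponential(λ=5.23).

We want to find x such that P(X ≤ x) = 0.38.

This is the 38th percentile, which means 38% of values fall below this point.

Using the inverse CDF (quantile function):
x = F⁻¹(0.38) = 0.0914

Verification: P(X ≤ 0.0914) = 0.38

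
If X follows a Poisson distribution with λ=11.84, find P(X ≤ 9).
0.256650

We have X ~ Poisson(λ=11.84).

The CDF gives us P(X ≤ k).

Using the CDF:
P(X ≤ 9) = 0.256650

This means there's approximately a 25.7% chance that X is at most 9.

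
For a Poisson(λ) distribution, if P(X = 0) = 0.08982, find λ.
λ = 2.4099

For a Poisson(λ) distribution, the PMF at 0 is:
P(X = 0) = λ^0 e^(-λ) / 0! = e^(-λ)

Given P(X = 0) = 0.08982:
e^(-λ) = 0.08982
-λ = ln(0.08982)
λ = -ln(0.08982) = 2.4099

Verification: e^(-2.4099) = 0.08982 ✓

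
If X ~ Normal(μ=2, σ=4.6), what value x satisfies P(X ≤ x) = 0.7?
4.4122

We have X ~ Normal(μ=2, σ=4.6).

We want to find x such that P(X ≤ x) = 0.7.

This is the 70th percentile, which means 70% of values fall below this point.

Using the inverse CDF (quantile function):
x = F⁻¹(0.7) = 4.4122

Verification: P(X ≤ 4.4122) = 0.7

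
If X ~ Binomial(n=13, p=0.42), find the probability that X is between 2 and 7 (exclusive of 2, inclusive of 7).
0.830516

We have X ~ Binomial(n=13, p=0.42).

To find P(2 < X ≤ 7), we use:
P(2 < X ≤ 7) = P(X ≤ 7) - P(X ≤ 2)
                 = F(7) - F(2)
                 = 0.873649 - 0.043133
                 = 0.830516

So there's approximately a 83.1% chance that X falls in this range.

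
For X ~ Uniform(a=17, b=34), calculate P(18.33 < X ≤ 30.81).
0.734118

We have X ~ Uniform(a=17, b=34).

To find P(18.33 < X ≤ 30.81), we use:
P(18.33 < X ≤ 30.81) = P(X ≤ 30.81) - P(X ≤ 18.33)
                 = F(30.81) - F(18.33)
                 = 0.812353 - 0.078235
                 = 0.734118

So there's approximately a 73.4% chance that X falls in this range.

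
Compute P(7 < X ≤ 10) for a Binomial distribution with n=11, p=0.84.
0.768518

We have X ~ Binomial(n=11, p=0.84).

To find P(7 < X ≤ 10), we use:
P(7 < X ≤ 10) = P(X ≤ 10) - P(X ≤ 7)
                 = F(10) - F(7)
                 = 0.853083 - 0.084565
                 = 0.768518

So there's approximately a 76.9% chance that X falls in this range.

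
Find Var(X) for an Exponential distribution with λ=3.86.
0.0671

We have X ~ Exponential(λ=3.86).

For an Exponential distribution with λ=3.86:
Var(X) = 0.0671

The variance measures the spread of the distribution around the mean.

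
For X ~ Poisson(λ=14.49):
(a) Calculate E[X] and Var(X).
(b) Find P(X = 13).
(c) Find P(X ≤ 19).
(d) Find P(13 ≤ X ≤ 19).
(a) E[X] = 14.4900, Var(X) = 14.4900
(b) P(X = 13) = 0.101550
(c) P(X ≤ 19) = 0.901706
(d) P(13 ≤ X ≤ 19) = 0.589713

We have X ~ Poisson(λ=14.49).

(a) Moments:
E[X] = 14.4900
Var(X) = 14.4900
σ = √Var(X) = 3.8066

(b) Point probability using PMF:
P(X = 13) = 0.101550

(c) Cumulative probability using CDF:
P(X ≤ 19) = F(19) = 0.901706

(d) Range probability:
P(13 ≤ X ≤ 19) = P(X ≤ 19) - P(X ≤ 12)
                   = F(19) - F(12)
                   = 0.901706 - 0.311992
                   = 0.589713

This means approximately 59.0% of outcomes fall in the interval [13, 19].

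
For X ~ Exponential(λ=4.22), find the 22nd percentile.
0.0589

We have X ~ Exponential(λ=4.22).

We want to find x such that P(X ≤ x) = 0.22.

This is the 22nd percentile, which means 22% of values fall below this point.

Using the inverse CDF (quantile function):
x = F⁻¹(0.22) = 0.0589

Verification: P(X ≤ 0.0589) = 0.22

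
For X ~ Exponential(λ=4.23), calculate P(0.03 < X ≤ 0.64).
0.814098

We have X ~ Exponential(λ=4.23).

To find P(0.03 < X ≤ 0.64), we use:
P(0.03 < X ≤ 0.64) = P(X ≤ 0.64) - P(X ≤ 0.03)
                 = F(0.64) - F(0.03)
                 = 0.933277 - 0.119178
                 = 0.814098

So there's approximately a 81.4% chance that X falls in this range.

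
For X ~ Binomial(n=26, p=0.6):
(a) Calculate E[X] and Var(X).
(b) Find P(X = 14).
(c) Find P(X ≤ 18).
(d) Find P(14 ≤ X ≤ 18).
(a) E[X] = 15.6000, Var(X) = 6.2400
(b) P(X = 14) = 0.126973
(c) P(X ≤ 18) = 0.878443
(d) P(14 ≤ X ≤ 18) = 0.679095

We have X ~ Binomial(n=26, p=0.6).

(a) Moments:
E[X] = 15.6000
Var(X) = 6.2400
σ = √Var(X) = 2.4980

(b) Point probability using PMF:
P(X = 14) = 0.126973

(c) Cumulative probability using CDF:
P(X ≤ 18) = F(18) = 0.878443

(d) Range probability:
P(14 ≤ X ≤ 18) = P(X ≤ 18) - P(X ≤ 13)
                   = F(18) - F(13)
                   = 0.878443 - 0.199348
                   = 0.679095

This means approximately 67.9% of outcomes fall in the interval [14, 18].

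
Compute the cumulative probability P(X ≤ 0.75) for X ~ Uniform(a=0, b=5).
0.150000

We have X ~ Uniform(a=0, b=5).

The CDF gives us P(X ≤ k).

Using the CDF:
P(X ≤ 0.75) = 0.150000

This means there's approximately a 15.0% chance that X is at most 0.75.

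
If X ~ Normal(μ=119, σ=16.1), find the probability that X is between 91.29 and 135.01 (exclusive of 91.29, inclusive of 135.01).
0.797374

We have X ~ Normal(μ=119, σ=16.1).

To find P(91.29 < X ≤ 135.01), we use:
P(91.29 < X ≤ 135.01) = P(X ≤ 135.01) - P(X ≤ 91.29)
                 = F(135.01) - F(91.29)
                 = 0.839988 - 0.042615
                 = 0.797374

So there's approximately a 79.7% chance that X falls in this range.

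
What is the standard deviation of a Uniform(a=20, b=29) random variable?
2.5981

We have X ~ Uniform(a=20, b=29).

For a Uniform distribution with a=20, b=29:
σ = √Var(X) = 2.5981

The standard deviation is the square root of the variance.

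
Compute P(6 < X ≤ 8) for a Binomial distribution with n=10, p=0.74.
0.529820

We have X ~ Binomial(n=10, p=0.74).

To find P(6 < X ≤ 8), we use:
P(6 < X ≤ 8) = P(X ≤ 8) - P(X ≤ 6)
                 = F(8) - F(6)
                 = 0.777755 - 0.247935
                 = 0.529820

So there's approximately a 53.0% chance that X falls in this range.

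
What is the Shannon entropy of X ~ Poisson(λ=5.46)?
2.2503 nats

We have X ~ Poisson(λ=5.46).

The Shannon entropy measures the uncertainty or information content of the distribution.

For a Poisson distribution with λ=5.46:
H(X) = 2.2503 nats

(In bits, this would be 3.2465 bits.)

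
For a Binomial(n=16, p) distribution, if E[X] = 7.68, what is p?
p = 0.48

For a Binomial(n, p) distribution:
E[X] = n × p

Given n = 16 and E[X] = 7.68:
7.68 = 16 × p
p = 7.68 / 16 = 0.48

Verification: Binomial(16, 0.48) has E[X] = 7.68 ✓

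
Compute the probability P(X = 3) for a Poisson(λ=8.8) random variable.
0.017120

We have X ~ Poisson(λ=8.8).

For a Poisson distribution, the PMF gives us the probability of each outcome.

Using the PMF formula:
P(X = 3) = 0.017120

Rounded to 4 decimal places: 0.0171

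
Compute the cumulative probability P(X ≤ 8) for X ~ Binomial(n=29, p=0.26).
0.667864

We have X ~ Binomial(n=29, p=0.26).

The CDF gives us P(X ≤ k).

Using the CDF:
P(X ≤ 8) = 0.667864

This means there's approximately a 66.8% chance that X is at most 8.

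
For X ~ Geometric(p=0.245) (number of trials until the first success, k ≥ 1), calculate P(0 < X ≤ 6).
0.814783

We have X ~ Geometric(p=0.245) (number of trials until the first success, k ≥ 1).

To find P(0 < X ≤ 6), we use:
P(0 < X ≤ 6) = P(X ≤ 6) - P(X ≤ 0)
                 = F(6) - F(0)
                 = 0.814783 - 0.000000
                 = 0.814783

So there's approximately a 81.5% chance that X falls in this range.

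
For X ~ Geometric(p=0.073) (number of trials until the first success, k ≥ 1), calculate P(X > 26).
0.139339

We have X ~ Geometric(p=0.073) (number of trials until the first success, k ≥ 1).

P(X > 26) = 1 - P(X ≤ 26)
                = 1 - F(26)
                = 1 - 0.860661
                = 0.139339

So there's approximately a 13.9% chance that X exceeds 26.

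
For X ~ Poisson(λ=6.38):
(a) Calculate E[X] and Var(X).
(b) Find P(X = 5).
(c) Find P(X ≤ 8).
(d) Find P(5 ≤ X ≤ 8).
(a) E[X] = 6.3800, Var(X) = 6.3800
(b) P(X = 5) = 0.149322
(c) P(X ≤ 8) = 0.805629
(d) P(5 ≤ X ≤ 8) = 0.568227

We have X ~ Poisson(λ=6.38).

(a) Moments:
E[X] = 6.3800
Var(X) = 6.3800
σ = √Var(X) = 2.5259

(b) Point probability using PMF:
P(X = 5) = 0.149322

(c) Cumulative probability using CDF:
P(X ≤ 8) = F(8) = 0.805629

(d) Range probability:
P(5 ≤ X ≤ 8) = P(X ≤ 8) - P(X ≤ 4)
                   = F(8) - F(4)
                   = 0.805629 - 0.237402
                   = 0.568227

This means approximately 56.8% of outcomes fall in the interval [5, 8].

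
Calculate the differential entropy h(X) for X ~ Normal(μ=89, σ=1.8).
2.0067 nats

We have X ~ Normal(μ=89, σ=1.8).

The differential entropy measures the uncertainty or information content of the distribution.

For a Normal distribution with μ=89, σ=1.8:
h(X) = 2.0067 nats

(In bits, this would be 2.8951 bits.)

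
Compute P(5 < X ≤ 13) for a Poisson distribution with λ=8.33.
0.792165

We have X ~ Poisson(λ=8.33).

To find P(5 < X ≤ 13), we use:
P(5 < X ≤ 13) = P(X ≤ 13) - P(X ≤ 5)
                 = F(13) - F(5)
                 = 0.955006 - 0.162841
                 = 0.792165

So there's approximately a 79.2% chance that X falls in this range.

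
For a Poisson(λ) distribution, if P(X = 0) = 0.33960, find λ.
λ = 1.0800

For a Poisson(λ) distribution, the PMF at 0 is:
P(X = 0) = λ^0 e^(-λ) / 0! = e^(-λ)

Given P(X = 0) = 0.33960:
e^(-λ) = 0.33960
-λ = ln(0.33960)
λ = -ln(0.33960) = 1.0800

Verification: e^(-1.0800) = 0.33960 ✓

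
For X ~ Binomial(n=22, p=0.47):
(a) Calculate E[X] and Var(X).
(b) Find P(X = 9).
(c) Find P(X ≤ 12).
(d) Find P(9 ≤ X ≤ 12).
(a) E[X] = 10.3400, Var(X) = 5.4802
(b) P(X = 9) = 0.144941
(c) P(X ≤ 12) = 0.821909
(d) P(9 ≤ X ≤ 12) = 0.605080

We have X ~ Binomial(n=22, p=0.47).

(a) Moments:
E[X] = 10.3400
Var(X) = 5.4802
σ = √Var(X) = 2.3410

(b) Point probability using PMF:
P(X = 9) = 0.144941

(c) Cumulative probability using CDF:
P(X ≤ 12) = F(12) = 0.821909

(d) Range probability:
P(9 ≤ X ≤ 12) = P(X ≤ 12) - P(X ≤ 8)
                   = F(12) - F(8)
                   = 0.821909 - 0.216829
                   = 0.605080

This means approximately 60.5% of outcomes fall in the interval [9, 12].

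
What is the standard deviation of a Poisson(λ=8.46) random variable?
2.9086

We have X ~ Poisson(λ=8.46).

For a Poisson distribution with λ=8.46:
σ = √Var(X) = 2.9086

The standard deviation is the square root of the variance.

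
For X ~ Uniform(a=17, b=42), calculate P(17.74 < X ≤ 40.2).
0.898400

We have X ~ Uniform(a=17, b=42).

To find P(17.74 < X ≤ 40.2), we use:
P(17.74 < X ≤ 40.2) = P(X ≤ 40.2) - P(X ≤ 17.74)
                 = F(40.2) - F(17.74)
                 = 0.928000 - 0.029600
                 = 0.898400

So there's approximately a 89.8% chance that X falls in this range.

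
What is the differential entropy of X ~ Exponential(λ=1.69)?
0.4753 nats

We have X ~ Exponential(λ=1.69).

The differential entropy measures the uncertainty or information content of the distribution.

For an Exponential distribution with λ=1.69:
h(X) = 0.4753 nats

(In bits, this would be 0.6857 bits.)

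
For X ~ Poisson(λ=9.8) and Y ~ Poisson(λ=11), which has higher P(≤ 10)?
X has higher probability (P(X ≤ 10) = 0.6080 > P(Y ≤ 10) = 0.4599)

Compute P(≤ 10) for each distribution:

X ~ Poisson(λ=9.8):
P(X ≤ 10) = 0.6080

Y ~ Poisson(λ=11):
P(Y ≤ 10) = 0.4599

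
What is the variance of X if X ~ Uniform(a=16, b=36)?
33.3333

We have X ~ Uniform(a=16, b=36).

For a Uniform distribution with a=16, b=36:
Var(X) = 33.3333

The variance measures the spread of the distribution around the mean.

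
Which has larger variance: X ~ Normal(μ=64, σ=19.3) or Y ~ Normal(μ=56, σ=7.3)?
X has larger variance (372.4900 > 53.2900)

Compute the variance for each distribution:

X ~ Normal(μ=64, σ=19.3):
Var(X) = 372.4900

Y ~ Normal(μ=56, σ=7.3):
Var(Y) = 53.2900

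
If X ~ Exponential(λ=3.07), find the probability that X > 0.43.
0.267109

We have X ~ Exponential(λ=3.07).

P(X > 0.43) = 1 - P(X ≤ 0.43)
                = 1 - F(0.43)
                = 1 - 0.732891
                = 0.267109

So there's approximately a 26.7% chance that X exceeds 0.43.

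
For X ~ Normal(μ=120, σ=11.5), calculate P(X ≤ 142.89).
0.976728

We have X ~ Normal(μ=120, σ=11.5).

The CDF gives us P(X ≤ k).

Using the CDF:
P(X ≤ 142.89) = 0.976728

This means there's approximately a 97.7% chance that X is at most 142.89.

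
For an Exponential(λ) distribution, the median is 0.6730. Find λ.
λ = 1.0299

For X ~ Exponential(λ), the CDF is F(x) = 1 - e^(-λx).
The median m satisfies F(m) = 0.5:
1 - e^(-λm) = 0.5
e^(-λm) = 0.5
λm = ln(2)
m = ln(2) / λ

Given m = 0.6730:
λ = ln(2) / 0.6730 = 0.693147 / 0.6730 = 1.0299

Verification: ln(2) / 1.0299 = 0.6730 ✓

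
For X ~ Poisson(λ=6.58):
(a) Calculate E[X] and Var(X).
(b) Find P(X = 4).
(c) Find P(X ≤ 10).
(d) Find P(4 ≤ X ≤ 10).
(a) E[X] = 6.5800, Var(X) = 6.5800
(b) P(X = 4) = 0.108401
(c) P(X ≤ 10) = 0.928603
(d) P(4 ≤ X ≤ 10) = 0.822141

We have X ~ Poisson(λ=6.58).

(a) Moments:
E[X] = 6.5800
Var(X) = 6.5800
σ = √Var(X) = 2.5652

(b) Point probability using PMF:
P(X = 4) = 0.108401

(c) Cumulative probability using CDF:
P(X ≤ 10) = F(10) = 0.928603

(d) Range probability:
P(4 ≤ X ≤ 10) = P(X ≤ 10) - P(X ≤ 3)
                   = F(10) - F(3)
                   = 0.928603 - 0.106462
                   = 0.822141

This means approximately 82.2% of outcomes fall in the interval [4, 10].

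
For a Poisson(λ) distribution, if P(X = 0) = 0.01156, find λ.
λ = 4.4602

For a Poisson(λ) distribution, the PMF at 0 is:
P(X = 0) = λ^0 e^(-λ) / 0! = e^(-λ)

Given P(X = 0) = 0.01156:
e^(-λ) = 0.01156
-λ = ln(0.01156)
λ = -ln(0.01156) = 4.4602

Verification: e^(-4.4602) = 0.01156 ✓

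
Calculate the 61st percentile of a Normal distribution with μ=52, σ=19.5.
57.4467

We have X ~ Normal(μ=52, σ=19.5).

We want to find x such that P(X ≤ x) = 0.61.

This is the 61st percentile, which means 61% of values fall below this point.

Using the inverse CDF (quantile function):
x = F⁻¹(0.61) = 57.4467

Verification: P(X ≤ 57.4467) = 0.61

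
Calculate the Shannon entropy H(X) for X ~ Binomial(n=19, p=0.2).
1.9618 nats

We have X ~ Binomial(n=19, p=0.2).

The Shannon entropy measures the uncertainty or information content of the distribution.

For a Binomial distribution with n=19, p=0.2:
H(X) = 1.9618 nats

(In bits, this would be 2.8302 bits.)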